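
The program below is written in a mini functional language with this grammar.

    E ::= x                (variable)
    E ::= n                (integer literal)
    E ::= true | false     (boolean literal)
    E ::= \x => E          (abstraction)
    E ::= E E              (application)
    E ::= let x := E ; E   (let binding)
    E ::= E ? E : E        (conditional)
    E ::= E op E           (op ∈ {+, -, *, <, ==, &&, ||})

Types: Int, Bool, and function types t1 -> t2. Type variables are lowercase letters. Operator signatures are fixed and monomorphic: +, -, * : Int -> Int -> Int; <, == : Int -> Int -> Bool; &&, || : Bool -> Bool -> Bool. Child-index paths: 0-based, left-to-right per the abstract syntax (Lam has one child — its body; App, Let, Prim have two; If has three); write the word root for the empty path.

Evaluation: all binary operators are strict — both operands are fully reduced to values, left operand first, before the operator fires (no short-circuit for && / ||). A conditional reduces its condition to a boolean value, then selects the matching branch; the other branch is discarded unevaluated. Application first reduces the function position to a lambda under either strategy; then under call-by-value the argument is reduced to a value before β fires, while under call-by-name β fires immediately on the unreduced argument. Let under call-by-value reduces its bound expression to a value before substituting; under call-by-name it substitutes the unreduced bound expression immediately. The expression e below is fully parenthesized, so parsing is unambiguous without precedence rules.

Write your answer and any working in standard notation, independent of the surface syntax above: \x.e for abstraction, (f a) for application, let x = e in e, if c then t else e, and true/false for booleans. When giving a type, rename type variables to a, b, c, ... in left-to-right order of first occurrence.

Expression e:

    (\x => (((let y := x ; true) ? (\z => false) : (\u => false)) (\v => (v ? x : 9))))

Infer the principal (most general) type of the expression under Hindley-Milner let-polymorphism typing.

Derivation:
x : a
let y : a
  unify Bool ~ Bool
\z._ : b -> Bool
\u._ : c -> Bool
  unify b -> Bool ~ c -> Bool
  unify b ~ c
  unify Bool ~ Bool
v : d
  unify d ~ Bool
x : a
  unify a ~ Int
\v._ : Bool -> Int
  unify c -> Bool ~ (Bool -> Int) -> e
  unify c ~ Bool -> Int
  unify Bool ~ e
_ _ : Bool
\x._ : Int -> Bool

Answer: Int -> Bool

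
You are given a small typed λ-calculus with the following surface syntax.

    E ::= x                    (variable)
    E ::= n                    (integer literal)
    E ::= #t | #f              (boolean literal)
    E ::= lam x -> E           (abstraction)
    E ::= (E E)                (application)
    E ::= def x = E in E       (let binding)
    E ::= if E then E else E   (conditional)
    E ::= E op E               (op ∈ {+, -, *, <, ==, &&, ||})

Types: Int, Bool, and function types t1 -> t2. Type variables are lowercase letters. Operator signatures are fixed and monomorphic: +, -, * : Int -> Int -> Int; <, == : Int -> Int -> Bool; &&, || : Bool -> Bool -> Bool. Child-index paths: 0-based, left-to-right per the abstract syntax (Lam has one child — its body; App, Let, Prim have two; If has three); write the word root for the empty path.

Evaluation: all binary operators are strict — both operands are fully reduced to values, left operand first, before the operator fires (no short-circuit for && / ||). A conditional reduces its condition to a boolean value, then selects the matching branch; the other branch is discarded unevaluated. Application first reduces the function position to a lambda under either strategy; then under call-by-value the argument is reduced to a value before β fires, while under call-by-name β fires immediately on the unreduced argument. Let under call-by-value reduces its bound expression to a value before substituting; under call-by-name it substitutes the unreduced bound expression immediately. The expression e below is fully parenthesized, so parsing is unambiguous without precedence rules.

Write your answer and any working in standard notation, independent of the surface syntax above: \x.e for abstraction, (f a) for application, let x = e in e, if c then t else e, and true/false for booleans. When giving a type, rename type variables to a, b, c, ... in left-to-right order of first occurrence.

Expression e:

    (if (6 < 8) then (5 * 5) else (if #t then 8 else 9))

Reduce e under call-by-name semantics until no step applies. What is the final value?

Working:
step 0: (if (6 < 8) then (5 * 5) else (if true then 8 else 9))
step 1: [delta@0] (if true then (5 * 5) else (if true then 8 else 9))
step 2: [if@root] (5 * 5)
step 3: [delta@root] 25

Answer: 25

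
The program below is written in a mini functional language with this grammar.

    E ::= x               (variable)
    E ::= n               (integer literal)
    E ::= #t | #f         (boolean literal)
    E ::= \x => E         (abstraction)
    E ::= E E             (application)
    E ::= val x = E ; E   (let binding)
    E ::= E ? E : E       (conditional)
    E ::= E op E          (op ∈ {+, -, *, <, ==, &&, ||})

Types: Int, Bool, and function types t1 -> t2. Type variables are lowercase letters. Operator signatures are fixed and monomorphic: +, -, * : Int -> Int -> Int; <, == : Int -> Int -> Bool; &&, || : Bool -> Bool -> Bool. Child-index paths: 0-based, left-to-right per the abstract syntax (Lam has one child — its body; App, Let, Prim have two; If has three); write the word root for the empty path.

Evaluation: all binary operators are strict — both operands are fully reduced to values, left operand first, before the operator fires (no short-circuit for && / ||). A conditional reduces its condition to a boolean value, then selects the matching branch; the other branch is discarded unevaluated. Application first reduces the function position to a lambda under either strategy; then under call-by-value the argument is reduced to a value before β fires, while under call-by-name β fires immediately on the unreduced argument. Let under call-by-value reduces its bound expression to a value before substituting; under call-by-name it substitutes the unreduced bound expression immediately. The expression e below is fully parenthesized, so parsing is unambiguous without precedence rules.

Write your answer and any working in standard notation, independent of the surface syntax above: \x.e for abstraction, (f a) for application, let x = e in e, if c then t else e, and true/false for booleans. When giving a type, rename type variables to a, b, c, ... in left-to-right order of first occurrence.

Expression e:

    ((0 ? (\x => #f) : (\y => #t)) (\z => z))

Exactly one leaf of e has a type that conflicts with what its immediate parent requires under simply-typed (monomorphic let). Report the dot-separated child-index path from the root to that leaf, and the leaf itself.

Answer: 0.0 : 0

Derivation:
  unify Int ~ Bool
  FAIL: mismatch Int ~ Bool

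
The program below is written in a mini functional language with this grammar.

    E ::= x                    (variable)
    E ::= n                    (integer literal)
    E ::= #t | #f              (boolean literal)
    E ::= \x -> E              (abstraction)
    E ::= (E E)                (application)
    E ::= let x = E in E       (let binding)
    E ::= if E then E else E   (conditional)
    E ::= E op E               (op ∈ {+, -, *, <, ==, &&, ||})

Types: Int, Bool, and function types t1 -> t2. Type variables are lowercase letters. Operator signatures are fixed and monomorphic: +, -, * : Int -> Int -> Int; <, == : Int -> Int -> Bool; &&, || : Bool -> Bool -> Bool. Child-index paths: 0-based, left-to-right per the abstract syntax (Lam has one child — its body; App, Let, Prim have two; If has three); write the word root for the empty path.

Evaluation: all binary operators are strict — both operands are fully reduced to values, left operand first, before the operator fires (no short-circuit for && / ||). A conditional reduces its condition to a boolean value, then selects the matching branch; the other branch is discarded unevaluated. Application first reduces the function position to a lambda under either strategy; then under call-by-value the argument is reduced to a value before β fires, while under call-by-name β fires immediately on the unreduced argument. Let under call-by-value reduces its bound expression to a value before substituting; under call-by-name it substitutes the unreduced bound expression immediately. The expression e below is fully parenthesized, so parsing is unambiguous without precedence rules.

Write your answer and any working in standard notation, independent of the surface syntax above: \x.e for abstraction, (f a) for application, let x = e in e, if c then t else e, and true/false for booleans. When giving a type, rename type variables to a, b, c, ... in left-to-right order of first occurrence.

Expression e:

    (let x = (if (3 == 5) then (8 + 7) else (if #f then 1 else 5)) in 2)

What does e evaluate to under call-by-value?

Derivation:
step 0: (let x = (if (3 == 5) then (8 + 7) else (if false then 1 else 5)) in 2)
step 1: [delta@0.0] (let x = (if false then (8 + 7) else (if false then 1 else 5)) in 2)
step 2: [if@0] (let x = (if false then 1 else 5) in 2)
step 3: [if@0] (let x = 5 in 2)
step 4: [let@root] 2

Answer: 2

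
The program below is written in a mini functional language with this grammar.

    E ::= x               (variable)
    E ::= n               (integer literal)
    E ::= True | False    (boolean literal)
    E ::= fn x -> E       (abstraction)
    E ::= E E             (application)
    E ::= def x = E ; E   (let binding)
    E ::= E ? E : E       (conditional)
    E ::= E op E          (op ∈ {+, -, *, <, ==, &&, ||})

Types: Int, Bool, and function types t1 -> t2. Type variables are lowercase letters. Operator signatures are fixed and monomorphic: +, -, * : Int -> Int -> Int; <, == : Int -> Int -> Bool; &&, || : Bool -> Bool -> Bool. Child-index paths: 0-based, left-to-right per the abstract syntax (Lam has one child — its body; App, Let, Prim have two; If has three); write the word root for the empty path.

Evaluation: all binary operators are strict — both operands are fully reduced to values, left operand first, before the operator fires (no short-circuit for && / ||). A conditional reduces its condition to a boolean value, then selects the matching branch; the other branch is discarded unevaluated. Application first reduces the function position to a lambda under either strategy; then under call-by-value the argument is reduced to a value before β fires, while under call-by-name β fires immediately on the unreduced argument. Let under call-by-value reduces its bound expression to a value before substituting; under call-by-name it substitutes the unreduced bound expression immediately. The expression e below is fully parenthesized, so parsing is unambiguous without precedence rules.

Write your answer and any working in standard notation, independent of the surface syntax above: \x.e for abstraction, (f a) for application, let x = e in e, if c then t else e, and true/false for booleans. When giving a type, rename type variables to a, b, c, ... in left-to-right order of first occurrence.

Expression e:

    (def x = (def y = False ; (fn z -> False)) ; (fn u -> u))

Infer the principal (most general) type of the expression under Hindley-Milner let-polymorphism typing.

Derivation:
let y : Bool
\z._ : a -> Bool
let x : forall. a -> Bool
u : b
\u._ : b -> b

Answer: a -> a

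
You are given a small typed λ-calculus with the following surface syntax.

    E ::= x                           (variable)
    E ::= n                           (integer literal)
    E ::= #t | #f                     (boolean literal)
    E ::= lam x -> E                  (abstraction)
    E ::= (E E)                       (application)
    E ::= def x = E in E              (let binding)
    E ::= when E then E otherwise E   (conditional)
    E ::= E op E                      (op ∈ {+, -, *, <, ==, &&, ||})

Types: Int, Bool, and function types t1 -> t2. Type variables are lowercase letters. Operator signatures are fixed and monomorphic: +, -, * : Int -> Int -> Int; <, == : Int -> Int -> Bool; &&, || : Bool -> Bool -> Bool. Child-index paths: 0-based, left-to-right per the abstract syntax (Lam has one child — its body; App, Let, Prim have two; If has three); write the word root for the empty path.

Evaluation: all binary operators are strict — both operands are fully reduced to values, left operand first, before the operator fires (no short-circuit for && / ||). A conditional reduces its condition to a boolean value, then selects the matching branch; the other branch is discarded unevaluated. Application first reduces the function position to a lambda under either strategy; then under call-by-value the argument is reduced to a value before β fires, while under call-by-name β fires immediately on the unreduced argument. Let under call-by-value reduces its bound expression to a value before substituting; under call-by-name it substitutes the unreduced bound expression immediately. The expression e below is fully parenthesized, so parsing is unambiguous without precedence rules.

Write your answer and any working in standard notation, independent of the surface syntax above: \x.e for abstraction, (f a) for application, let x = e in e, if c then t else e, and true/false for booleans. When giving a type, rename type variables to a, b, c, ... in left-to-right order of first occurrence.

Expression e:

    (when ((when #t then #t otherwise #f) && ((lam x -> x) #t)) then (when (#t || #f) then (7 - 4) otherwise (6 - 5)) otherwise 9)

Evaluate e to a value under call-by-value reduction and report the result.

Working:
step 0: (if ((if true then true else false) && ((\x.x) true)) then (if (true || false) then (7 - 4) else (6 - 5)) else 9)
step 1: [if@0.0] (if (true && ((\x.x) true)) then (if (true || false) then (7 - 4) else (6 - 5)) else 9)
step 2: [beta@0.1] (if (true && true) then (if (true || false) then (7 - 4) else (6 - 5)) else 9)
step 3: [delta@0] (if true then (if (true || false) then (7 - 4) else (6 - 5)) else 9)
step 4: [if@root] (if (true || false) then (7 - 4) else (6 - 5))
step 5: [delta@0] (if true then (7 - 4) else (6 - 5))
step 6: [if@root] (7 - 4)
step 7: [delta@root] 3

Answer: 3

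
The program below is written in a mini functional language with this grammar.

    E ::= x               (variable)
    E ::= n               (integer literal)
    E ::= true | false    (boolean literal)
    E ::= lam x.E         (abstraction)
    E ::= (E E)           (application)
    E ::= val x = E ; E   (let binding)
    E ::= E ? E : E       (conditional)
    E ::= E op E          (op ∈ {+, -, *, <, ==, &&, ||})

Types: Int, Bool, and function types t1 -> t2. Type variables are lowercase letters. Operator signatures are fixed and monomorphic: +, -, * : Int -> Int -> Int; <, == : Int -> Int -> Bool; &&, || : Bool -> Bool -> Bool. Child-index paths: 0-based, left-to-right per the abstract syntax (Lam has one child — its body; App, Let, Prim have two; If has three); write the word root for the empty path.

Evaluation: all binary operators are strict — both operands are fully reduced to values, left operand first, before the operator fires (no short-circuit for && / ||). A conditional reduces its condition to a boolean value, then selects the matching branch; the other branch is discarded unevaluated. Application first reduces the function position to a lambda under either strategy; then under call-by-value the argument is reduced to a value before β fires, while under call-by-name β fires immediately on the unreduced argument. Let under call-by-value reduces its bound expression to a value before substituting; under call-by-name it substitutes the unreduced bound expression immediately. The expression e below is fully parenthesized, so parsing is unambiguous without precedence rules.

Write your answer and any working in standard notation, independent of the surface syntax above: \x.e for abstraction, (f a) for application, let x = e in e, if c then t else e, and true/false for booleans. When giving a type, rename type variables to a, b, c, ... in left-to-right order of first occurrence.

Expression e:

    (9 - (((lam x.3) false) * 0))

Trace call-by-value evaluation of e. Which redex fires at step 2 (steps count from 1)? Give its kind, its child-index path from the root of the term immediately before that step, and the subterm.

Trace:
step 0: (9 - (((\x.3) false) * 0))
step 1: [beta@1.0] (9 - (3 * 0))
step 2: [delta@1] (9 - 0)

Answer: delta at 1 : (3 * 0)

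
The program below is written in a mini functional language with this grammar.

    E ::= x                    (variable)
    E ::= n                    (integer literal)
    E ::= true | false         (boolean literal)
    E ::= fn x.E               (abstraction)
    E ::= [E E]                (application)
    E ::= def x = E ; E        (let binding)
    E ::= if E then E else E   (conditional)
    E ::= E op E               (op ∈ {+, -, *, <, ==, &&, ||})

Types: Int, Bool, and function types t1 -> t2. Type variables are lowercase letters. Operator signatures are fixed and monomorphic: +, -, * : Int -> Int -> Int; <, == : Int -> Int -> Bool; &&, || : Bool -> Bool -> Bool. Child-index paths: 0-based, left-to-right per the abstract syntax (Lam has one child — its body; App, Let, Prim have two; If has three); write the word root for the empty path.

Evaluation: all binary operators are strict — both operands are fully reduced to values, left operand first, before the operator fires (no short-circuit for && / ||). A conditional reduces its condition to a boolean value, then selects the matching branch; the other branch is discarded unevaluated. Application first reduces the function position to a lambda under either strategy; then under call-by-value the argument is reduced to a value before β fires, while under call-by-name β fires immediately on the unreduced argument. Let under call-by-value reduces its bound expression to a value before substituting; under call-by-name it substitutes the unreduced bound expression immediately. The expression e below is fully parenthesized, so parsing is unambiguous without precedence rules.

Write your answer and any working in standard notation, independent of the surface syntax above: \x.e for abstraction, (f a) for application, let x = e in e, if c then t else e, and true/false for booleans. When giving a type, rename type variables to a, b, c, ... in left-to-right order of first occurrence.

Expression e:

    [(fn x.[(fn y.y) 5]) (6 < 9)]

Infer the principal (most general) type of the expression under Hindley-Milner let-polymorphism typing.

Answer: Int

Working:
y : b
\y._ : b -> b
  unify b -> b ~ Int -> c
  unify b ~ Int
  unify Int ~ c
_ _ : Int
\x._ : a -> Int
  unify Int ~ Int
  unify Int ~ Int
  unify a -> Int ~ Bool -> d
  unify a ~ Bool
  unify Int ~ d
_ _ : Int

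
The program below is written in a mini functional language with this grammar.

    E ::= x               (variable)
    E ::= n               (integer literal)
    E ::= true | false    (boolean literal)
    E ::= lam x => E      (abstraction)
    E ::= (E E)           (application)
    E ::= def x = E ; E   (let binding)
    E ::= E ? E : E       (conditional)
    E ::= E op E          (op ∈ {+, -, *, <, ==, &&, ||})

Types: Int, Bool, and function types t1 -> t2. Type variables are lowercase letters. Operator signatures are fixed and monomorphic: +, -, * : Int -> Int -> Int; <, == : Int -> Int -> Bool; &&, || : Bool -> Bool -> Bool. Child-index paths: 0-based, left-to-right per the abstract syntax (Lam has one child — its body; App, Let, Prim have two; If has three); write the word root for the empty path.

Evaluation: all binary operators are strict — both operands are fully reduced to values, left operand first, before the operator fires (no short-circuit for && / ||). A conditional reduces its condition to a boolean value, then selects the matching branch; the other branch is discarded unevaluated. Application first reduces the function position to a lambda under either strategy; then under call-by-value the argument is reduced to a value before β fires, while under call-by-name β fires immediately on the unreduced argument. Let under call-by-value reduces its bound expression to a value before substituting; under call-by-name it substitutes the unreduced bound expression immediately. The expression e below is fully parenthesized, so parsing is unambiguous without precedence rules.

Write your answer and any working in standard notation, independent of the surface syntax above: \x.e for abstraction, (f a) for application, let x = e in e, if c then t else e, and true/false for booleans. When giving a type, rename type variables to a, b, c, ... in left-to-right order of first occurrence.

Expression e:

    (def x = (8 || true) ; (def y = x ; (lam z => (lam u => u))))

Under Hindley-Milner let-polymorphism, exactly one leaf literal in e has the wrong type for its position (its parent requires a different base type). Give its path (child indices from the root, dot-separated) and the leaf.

Answer: 0.0 : 8

Trace:
  unify Int ~ Bool
  FAIL: mismatch Int ~ Bool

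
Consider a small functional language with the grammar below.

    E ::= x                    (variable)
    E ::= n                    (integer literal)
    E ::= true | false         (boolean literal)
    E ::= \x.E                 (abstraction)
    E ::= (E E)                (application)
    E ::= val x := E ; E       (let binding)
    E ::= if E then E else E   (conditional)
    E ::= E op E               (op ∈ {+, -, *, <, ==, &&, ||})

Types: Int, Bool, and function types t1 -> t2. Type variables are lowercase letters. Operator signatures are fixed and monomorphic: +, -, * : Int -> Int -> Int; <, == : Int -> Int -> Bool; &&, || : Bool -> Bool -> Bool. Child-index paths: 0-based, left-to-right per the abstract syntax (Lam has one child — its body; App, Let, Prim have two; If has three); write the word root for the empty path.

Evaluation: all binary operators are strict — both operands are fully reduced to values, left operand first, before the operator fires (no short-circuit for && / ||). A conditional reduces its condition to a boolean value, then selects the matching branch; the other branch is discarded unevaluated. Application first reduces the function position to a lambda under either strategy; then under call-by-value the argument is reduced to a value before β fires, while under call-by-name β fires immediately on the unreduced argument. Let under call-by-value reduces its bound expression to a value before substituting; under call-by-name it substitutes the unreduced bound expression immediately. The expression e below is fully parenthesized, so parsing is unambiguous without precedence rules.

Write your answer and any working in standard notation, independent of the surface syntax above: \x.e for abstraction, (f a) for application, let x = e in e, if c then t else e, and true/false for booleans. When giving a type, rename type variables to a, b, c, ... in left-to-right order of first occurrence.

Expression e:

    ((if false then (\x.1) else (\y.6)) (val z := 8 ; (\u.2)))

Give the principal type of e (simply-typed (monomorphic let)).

Answer: Int

Derivation:
  unify Bool ~ Bool
\x._ : a -> Int
\y._ : b -> Int
  unify a -> Int ~ b -> Int
  unify a ~ b
  unify Int ~ Int
let z : Int
\u._ : c -> Int
  unify b -> Int ~ (c -> Int) -> d
  unify b ~ c -> Int
  unify Int ~ d
_ _ : Int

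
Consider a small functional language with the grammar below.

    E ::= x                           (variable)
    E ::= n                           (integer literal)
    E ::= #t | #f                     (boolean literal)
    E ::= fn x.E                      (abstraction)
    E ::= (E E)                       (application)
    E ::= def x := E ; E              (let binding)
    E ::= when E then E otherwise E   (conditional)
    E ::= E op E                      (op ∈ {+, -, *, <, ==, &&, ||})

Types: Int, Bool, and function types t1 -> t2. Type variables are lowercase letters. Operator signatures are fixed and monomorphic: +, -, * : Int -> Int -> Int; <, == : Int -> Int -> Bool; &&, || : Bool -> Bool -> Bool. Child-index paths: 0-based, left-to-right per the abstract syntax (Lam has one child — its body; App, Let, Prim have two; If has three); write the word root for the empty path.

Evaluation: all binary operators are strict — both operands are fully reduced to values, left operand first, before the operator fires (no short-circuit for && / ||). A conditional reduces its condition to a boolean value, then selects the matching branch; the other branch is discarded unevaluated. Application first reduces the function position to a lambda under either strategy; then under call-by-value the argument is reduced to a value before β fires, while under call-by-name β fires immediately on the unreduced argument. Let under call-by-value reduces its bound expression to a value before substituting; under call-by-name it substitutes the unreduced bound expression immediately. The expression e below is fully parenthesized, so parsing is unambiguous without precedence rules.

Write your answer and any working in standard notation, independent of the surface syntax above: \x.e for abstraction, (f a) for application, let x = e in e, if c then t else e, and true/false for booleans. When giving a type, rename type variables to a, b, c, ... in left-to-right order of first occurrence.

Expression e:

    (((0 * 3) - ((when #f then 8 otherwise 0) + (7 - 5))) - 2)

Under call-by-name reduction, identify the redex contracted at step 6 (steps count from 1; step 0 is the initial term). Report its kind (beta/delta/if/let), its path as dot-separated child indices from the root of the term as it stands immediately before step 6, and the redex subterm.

Trace:
step 0: (((0 * 3) - ((if false then 8 else 0) + (7 - 5))) - 2)
step 1: [delta@0.0] ((0 - ((if false then 8 else 0) + (7 - 5))) - 2)
step 2: [if@0.1.0] ((0 - (0 + (7 - 5))) - 2)
step 3: [delta@0.1.1] ((0 - (0 + 2)) - 2)
step 4: [delta@0.1] ((0 - 2) - 2)
step 5: [delta@0] (-2 - 2)
step 6: [delta@root] -4

Answer: delta at root : (-2 - 2)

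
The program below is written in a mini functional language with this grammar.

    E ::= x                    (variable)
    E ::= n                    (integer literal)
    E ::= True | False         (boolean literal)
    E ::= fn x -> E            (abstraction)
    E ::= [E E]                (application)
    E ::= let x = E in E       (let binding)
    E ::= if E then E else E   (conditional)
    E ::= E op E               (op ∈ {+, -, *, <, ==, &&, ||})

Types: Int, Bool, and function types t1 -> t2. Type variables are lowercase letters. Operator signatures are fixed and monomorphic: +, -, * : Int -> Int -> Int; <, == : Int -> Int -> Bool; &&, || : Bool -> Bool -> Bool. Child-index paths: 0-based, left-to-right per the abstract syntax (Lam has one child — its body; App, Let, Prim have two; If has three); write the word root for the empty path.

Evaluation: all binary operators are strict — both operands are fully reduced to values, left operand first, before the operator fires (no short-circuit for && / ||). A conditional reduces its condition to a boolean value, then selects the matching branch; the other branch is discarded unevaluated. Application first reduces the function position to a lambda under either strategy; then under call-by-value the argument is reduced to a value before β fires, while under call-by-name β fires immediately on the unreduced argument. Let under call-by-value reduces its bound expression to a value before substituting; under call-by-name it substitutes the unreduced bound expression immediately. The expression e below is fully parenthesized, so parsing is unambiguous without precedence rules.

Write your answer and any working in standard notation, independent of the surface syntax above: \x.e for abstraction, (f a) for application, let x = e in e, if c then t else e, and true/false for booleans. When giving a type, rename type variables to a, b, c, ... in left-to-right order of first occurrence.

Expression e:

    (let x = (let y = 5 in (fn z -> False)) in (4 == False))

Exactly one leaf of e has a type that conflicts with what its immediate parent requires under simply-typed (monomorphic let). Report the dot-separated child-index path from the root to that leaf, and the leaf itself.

Answer: 1.1 : false

Working:
let y : Int
\z._ : a -> Bool
let x : a -> Bool
  unify Int ~ Int
  unify Bool ~ Int
  FAIL: mismatch Bool ~ Int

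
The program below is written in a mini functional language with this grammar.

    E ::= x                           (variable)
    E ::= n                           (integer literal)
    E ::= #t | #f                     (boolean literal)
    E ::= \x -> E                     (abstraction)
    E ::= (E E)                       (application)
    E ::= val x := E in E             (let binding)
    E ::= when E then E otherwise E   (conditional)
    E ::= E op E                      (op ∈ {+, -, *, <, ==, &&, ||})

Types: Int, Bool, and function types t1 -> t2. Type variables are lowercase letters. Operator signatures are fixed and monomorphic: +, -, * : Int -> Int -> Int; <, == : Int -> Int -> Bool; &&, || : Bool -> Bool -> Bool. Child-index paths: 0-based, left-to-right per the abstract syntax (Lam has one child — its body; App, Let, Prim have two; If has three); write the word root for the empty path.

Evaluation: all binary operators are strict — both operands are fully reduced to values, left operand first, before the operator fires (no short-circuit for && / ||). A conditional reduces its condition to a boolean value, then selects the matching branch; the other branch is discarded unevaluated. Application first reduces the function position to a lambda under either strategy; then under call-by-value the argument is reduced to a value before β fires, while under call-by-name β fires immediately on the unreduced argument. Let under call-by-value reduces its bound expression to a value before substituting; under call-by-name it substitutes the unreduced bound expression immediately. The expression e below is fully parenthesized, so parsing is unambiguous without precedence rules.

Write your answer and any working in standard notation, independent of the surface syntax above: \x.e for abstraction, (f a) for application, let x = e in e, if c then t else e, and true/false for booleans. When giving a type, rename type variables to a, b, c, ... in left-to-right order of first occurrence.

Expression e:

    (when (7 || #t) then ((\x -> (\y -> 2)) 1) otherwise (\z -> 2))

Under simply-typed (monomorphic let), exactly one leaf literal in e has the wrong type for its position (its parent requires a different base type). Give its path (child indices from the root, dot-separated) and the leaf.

Answer: 0.0 : 7

Working:
  unify Int ~ Bool
  FAIL: mismatch Int ~ Bool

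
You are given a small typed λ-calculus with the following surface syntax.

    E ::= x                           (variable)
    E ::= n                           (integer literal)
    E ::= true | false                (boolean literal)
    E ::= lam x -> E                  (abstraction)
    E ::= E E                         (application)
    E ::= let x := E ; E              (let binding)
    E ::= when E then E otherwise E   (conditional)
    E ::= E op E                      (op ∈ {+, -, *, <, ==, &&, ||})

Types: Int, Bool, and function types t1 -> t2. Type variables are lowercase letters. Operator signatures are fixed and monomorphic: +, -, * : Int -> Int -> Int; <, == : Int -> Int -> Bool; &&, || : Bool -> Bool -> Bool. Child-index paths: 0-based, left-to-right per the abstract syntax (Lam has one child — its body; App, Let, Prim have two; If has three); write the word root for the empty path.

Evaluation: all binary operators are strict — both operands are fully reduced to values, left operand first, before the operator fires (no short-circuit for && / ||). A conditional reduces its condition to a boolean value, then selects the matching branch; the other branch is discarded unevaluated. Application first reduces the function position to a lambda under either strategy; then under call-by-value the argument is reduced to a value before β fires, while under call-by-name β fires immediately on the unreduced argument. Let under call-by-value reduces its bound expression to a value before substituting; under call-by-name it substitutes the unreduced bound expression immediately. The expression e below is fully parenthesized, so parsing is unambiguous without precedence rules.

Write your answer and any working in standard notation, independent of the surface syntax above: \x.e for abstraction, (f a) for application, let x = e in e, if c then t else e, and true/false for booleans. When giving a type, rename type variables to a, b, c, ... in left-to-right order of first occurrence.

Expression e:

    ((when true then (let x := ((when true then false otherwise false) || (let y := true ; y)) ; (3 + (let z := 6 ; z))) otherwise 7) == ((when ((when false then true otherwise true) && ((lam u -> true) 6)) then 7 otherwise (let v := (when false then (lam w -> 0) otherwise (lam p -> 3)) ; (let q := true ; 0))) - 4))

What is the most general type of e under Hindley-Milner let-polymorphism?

Answer: Bool

Derivation:
  unify Bool ~ Bool
  unify Bool ~ Bool
  unify Bool ~ Bool
  unify Bool ~ Bool
let y : Bool
y : Bool
  unify Bool ~ Bool
let x : Bool
  unify Int ~ Int
let z : Int
z : Int
  unify Int ~ Int
  unify Int ~ Int
  unify Int ~ Int
  unify Bool ~ Bool
  unify Bool ~ Bool
  unify Bool ~ Bool
\u._ : a -> Bool
  unify a -> Bool ~ Int -> b
  unify a ~ Int
  unify Bool ~ b
_ _ : Bool
  unify Bool ~ Bool
  unify Bool ~ Bool
  unify Bool ~ Bool
\w._ : c -> Int
\p._ : d -> Int
  unify c -> Int ~ d -> Int
  unify c ~ d
  unify Int ~ Int
let v : forall. d -> Int
let q : Bool
  unify Int ~ Int
  unify Int ~ Int
  unify Int ~ Int
  unify Int ~ Int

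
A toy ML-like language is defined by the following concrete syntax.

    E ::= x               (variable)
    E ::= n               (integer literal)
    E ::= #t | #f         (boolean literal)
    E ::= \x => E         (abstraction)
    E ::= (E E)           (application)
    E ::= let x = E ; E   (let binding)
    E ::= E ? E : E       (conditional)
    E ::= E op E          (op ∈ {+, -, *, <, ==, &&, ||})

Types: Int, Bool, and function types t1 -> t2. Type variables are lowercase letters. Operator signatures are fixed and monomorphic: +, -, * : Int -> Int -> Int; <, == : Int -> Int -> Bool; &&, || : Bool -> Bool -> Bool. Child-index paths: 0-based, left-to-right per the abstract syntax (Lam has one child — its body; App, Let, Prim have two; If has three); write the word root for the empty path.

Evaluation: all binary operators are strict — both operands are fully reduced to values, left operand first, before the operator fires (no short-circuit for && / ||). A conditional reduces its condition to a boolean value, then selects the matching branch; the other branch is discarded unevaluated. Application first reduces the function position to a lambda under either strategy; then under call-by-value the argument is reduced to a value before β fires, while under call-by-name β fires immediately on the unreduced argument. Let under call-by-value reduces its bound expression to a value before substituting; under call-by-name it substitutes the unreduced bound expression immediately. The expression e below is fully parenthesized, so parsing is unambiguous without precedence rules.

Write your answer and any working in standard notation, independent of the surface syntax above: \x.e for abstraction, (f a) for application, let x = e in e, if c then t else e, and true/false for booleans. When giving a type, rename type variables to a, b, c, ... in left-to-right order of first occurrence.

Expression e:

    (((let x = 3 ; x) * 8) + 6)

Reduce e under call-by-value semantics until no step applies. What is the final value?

Answer: 30

Working:
step 0: (((let x = 3 in x) * 8) + 6)
step 1: [let@0.0] ((3 * 8) + 6)
step 2: [delta@0] (24 + 6)
step 3: [delta@root] 30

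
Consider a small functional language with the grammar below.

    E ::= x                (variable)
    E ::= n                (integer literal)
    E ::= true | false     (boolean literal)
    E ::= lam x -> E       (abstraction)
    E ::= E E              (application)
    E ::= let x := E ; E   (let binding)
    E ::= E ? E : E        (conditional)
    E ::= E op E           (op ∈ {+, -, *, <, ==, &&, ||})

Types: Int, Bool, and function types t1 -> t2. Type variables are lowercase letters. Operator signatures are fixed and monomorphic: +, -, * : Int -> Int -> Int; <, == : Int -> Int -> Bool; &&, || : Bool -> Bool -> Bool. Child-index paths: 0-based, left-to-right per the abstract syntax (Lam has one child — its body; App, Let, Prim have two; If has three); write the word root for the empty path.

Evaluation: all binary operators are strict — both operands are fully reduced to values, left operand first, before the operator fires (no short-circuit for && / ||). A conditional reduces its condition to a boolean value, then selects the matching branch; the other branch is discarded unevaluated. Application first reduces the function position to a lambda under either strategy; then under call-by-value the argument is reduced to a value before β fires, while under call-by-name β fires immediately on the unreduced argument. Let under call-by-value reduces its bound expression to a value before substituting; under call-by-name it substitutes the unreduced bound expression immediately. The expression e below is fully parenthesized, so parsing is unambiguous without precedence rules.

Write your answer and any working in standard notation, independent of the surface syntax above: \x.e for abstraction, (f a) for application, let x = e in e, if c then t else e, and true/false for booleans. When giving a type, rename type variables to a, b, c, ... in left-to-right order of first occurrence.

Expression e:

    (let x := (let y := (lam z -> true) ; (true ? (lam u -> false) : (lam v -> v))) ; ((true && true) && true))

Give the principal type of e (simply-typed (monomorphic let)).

Trace:
\z._ : a -> Bool
let y : a -> Bool
  unify Bool ~ Bool
\u._ : b -> Bool
v : c
\v._ : c -> c
  unify b -> Bool ~ c -> c
  unify b ~ c
  unify Bool ~ c
let x : Bool -> Bool
  unify Bool ~ Bool
  unify Bool ~ Bool
  unify Bool ~ Bool
  unify Bool ~ Bool

Answer: Bool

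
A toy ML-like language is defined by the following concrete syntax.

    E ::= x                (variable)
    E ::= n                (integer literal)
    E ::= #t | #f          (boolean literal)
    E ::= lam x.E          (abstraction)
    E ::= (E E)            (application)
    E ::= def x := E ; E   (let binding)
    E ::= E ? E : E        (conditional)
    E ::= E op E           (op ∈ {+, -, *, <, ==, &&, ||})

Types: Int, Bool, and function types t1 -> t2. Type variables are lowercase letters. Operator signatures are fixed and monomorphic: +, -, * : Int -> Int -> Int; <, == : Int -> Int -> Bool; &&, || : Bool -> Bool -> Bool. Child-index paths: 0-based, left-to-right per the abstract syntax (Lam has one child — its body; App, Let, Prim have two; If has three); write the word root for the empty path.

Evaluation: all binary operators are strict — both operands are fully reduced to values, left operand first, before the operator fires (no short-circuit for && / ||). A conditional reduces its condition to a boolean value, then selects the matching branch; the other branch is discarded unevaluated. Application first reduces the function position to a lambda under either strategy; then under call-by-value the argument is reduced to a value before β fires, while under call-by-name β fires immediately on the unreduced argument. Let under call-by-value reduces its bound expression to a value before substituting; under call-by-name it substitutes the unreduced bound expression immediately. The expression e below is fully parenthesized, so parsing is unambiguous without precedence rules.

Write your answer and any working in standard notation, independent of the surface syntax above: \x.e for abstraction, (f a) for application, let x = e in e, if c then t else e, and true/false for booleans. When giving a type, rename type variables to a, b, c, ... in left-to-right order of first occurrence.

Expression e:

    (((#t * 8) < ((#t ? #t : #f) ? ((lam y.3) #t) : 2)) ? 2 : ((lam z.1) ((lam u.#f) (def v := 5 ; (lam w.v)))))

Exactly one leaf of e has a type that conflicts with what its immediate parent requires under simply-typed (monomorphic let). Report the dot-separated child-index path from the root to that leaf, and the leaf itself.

Working:
  unify Bool ~ Int
  FAIL: mismatch Bool ~ Int

Answer: 0.0.0 : true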